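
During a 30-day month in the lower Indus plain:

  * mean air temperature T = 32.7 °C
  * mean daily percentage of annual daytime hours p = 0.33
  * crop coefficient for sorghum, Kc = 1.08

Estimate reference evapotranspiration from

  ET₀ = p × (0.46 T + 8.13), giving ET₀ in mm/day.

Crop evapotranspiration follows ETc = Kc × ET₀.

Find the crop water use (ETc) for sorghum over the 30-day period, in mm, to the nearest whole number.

248 mm

ET₀ = 0.33 × (0.46 × 32.7 + 8.13) = 0.33 × 23.172 = 7.6468 mm/d
ETc = Kc × ET₀ = 1.08 × 7.6468 = 8.2585 mm/d
Over 30 days: 8.2585 × 30 = 247.755 mm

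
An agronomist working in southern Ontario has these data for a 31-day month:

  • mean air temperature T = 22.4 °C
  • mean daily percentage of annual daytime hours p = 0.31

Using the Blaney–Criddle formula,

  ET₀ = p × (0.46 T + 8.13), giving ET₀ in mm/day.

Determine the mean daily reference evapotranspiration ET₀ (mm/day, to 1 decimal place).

5.7 mm/day

ET₀ = 0.31 × (0.46 × 22.4 + 8.13) = 0.31 × 18.434 = 5.7145 mm/d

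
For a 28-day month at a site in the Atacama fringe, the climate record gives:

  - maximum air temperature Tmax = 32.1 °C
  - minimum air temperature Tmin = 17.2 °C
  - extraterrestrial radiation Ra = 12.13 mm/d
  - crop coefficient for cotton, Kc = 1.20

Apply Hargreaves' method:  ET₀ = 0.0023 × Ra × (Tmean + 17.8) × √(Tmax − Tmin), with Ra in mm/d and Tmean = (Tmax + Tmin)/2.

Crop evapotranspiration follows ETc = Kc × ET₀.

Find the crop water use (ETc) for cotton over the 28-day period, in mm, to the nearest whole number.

Tmean = (32.1 + 17.2)/2 = 24.65 °C
ET₀ = 0.0023 × 12.13 × (24.65 + 17.8) × √14.9 = 0.0023 × 12.13 × 42.45 × 3.8601 = 4.5716 mm/d
ETc = Kc × ET₀ = 1.20 × 4.5716 = 5.4859 mm/d
Over 28 days: 5.4859 × 28 = 153.605 mm

154 mm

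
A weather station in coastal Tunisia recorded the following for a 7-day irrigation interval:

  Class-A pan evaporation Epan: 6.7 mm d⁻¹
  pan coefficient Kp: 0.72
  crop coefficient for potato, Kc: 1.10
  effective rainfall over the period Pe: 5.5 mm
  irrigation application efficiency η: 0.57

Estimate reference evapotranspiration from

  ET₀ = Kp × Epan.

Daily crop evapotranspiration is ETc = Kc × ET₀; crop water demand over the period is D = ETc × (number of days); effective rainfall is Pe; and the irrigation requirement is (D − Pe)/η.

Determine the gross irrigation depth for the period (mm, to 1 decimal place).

ET₀ = 0.72 × 6.7 = 4.8240 mm/d
ETc = Kc × ET₀ = 1.10 × 4.8240 = 5.3064 mm/d
Crop demand D = ETc × 7 d = 5.3064 × 7 = 37.145 mm
D − Pe = 37.145 − 5.5 = 31.645 mm
Gross irrigation = 31.645 / 0.57 = 55.518 mm

55.5 mm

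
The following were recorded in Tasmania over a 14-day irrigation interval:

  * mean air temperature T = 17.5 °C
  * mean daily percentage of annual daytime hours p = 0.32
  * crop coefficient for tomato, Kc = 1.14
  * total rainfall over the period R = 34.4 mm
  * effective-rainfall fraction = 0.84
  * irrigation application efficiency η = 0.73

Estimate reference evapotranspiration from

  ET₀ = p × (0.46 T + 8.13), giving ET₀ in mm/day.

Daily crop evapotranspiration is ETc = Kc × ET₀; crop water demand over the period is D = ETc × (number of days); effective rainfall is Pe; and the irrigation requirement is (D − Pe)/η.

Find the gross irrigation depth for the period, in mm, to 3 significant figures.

73.6 mm

ET₀ = 0.32 × (0.46 × 17.5 + 8.13) = 0.32 × 16.180 = 5.1776 mm/d
ETc = Kc × ET₀ = 1.14 × 5.1776 = 5.9025 mm/d
Crop demand D = ETc × 14 d = 5.9025 × 14 = 82.635 mm
Pe = 0.84 × 34.4 = 28.896 mm
D − Pe = 82.635 − 28.896 = 53.739 mm
Gross irrigation = 53.739 / 0.73 = 73.615 mm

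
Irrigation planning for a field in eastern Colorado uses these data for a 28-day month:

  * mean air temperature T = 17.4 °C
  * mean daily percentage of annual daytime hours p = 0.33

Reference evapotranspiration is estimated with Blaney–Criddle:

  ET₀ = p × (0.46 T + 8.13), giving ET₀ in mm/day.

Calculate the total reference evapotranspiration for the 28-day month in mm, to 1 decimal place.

149.1 mm

ET₀ = 0.33 × (0.46 × 17.4 + 8.13) = 0.33 × 16.134 = 5.3242 mm/d
Monthly total = 5.3242 × 28 = 149.078 mm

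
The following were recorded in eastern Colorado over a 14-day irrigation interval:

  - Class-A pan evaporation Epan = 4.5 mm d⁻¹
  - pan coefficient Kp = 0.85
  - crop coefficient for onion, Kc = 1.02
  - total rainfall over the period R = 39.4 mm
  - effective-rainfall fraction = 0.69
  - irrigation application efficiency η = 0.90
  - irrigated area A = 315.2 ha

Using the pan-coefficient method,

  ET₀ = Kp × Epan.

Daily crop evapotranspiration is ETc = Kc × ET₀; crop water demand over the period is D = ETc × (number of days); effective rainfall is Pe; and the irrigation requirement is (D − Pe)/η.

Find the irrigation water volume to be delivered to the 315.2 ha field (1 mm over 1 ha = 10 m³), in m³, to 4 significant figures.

96080 m³

ET₀ = 0.85 × 4.5 = 3.8250 mm/d
ETc = Kc × ET₀ = 1.02 × 3.8250 = 3.9015 mm/d
Crop demand D = ETc × 14 d = 3.9015 × 14 = 54.621 mm
Pe = 0.69 × 39.4 = 27.186 mm
D − Pe = 54.621 − 27.186 = 27.435 mm
Gross irrigation = 27.435 / 0.90 = 30.483 mm
Volume = 30.483 mm × 315.2 ha × 10 = 96082.4 m³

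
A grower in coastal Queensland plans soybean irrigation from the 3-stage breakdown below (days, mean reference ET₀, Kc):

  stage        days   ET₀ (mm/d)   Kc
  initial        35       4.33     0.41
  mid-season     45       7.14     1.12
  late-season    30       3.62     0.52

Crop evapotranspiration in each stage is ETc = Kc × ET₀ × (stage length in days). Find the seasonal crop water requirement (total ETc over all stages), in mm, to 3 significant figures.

initial: 0.41 × 4.33 × 35 = 62.14 mm
mid-season: 1.12 × 7.14 × 45 = 359.86 mm
late-season: 0.52 × 3.62 × 30 = 56.47 mm
Seasonal total = 478.47 mm

478 mm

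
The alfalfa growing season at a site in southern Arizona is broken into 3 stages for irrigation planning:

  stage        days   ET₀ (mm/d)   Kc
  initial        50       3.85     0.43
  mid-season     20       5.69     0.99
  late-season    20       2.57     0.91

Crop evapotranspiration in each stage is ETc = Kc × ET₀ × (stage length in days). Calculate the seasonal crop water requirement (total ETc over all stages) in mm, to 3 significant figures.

242 mm

initial: 0.43 × 3.85 × 50 = 82.78 mm
mid-season: 0.99 × 5.69 × 20 = 112.66 mm
late-season: 0.91 × 2.57 × 20 = 46.77 mm
Seasonal total = 242.21 mm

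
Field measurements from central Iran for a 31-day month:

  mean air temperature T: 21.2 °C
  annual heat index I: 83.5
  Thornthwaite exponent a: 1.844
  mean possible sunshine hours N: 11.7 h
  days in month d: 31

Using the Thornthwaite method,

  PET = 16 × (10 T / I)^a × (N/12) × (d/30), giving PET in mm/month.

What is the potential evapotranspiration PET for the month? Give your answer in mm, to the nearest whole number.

90 mm

10T/I = 10 × 21.2 / 83.5 = 2.5389
(10T/I)^a = 2.5389^1.844 = 5.5740
Uncorrected PET = 16 × 5.5740 = 89.184 mm
Correction = (N/12)(d/30) = (11.7/12)(31/30) = 1.0075
PET = 89.184 × 1.0075 = 89.853 mm/month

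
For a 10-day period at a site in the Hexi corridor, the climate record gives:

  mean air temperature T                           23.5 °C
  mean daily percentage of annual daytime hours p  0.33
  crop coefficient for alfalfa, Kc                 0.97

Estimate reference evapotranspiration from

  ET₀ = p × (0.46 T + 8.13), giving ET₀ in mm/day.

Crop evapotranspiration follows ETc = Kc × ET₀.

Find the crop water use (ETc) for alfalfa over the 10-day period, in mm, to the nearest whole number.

61 mm

ET₀ = 0.33 × (0.46 × 23.5 + 8.13) = 0.33 × 18.940 = 6.2502 mm/d
ETc = Kc × ET₀ = 0.97 × 6.2502 = 6.0627 mm/d
Over 10 days: 6.0627 × 10 = 60.627 mm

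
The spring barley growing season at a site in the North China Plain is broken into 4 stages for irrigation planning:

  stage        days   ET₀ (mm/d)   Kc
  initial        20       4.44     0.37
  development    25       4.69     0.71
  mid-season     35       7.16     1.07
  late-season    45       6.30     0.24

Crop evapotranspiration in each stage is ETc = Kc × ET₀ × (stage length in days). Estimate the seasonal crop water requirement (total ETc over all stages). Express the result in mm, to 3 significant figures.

initial: 0.37 × 4.44 × 20 = 32.86 mm
development: 0.71 × 4.69 × 25 = 83.25 mm
mid-season: 1.07 × 7.16 × 35 = 268.14 mm
late-season: 0.24 × 6.30 × 45 = 68.04 mm
Seasonal total = 452.29 mm

452 mm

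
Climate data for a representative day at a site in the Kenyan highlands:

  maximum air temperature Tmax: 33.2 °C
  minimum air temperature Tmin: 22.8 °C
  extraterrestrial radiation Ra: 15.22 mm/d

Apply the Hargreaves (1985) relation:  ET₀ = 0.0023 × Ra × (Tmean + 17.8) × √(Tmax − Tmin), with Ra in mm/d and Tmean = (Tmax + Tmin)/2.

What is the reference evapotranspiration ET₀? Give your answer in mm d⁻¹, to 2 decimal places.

Tmean = (33.2 + 22.8)/2 = 28.00 °C
ET₀ = 0.0023 × 15.22 × (28.00 + 17.8) × √10.4 = 0.0023 × 15.22 × 45.80 × 3.2249 = 5.1704 mm/d

5.17 mm d⁻¹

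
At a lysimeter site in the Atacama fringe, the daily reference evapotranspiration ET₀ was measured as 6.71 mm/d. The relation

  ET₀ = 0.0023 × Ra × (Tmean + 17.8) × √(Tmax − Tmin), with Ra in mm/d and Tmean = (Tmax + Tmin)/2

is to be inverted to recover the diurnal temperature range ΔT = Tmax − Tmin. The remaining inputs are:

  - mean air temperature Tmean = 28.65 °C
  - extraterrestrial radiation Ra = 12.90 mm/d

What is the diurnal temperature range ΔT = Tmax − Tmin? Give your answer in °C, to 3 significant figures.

23.7 °C

√ΔT = ET₀ / [0.0023 × Ra × (Tmean+17.8)] = 6.71 / (0.0023 × 12.90 × 46.45) = 4.8688
ΔT = 4.8688² = 23.705 °C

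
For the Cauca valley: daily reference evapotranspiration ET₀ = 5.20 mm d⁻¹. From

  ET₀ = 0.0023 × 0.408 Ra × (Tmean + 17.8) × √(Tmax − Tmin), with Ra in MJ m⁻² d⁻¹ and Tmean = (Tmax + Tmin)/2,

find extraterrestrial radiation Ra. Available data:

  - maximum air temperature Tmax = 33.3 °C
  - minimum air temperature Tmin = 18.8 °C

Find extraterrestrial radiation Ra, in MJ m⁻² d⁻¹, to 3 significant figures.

33.2 MJ m⁻² d⁻¹

Tmean = (33.3+18.8)/2 = 26.05 °C; ΔT = 14.5
Ra = ET₀ / [0.0023 × 0.408 × (Tmean+17.8) × √ΔT]
   = 5.20 / (0.0023 × 0.408 × 43.85 × 3.8079) = 33.186 MJ m⁻² d⁻¹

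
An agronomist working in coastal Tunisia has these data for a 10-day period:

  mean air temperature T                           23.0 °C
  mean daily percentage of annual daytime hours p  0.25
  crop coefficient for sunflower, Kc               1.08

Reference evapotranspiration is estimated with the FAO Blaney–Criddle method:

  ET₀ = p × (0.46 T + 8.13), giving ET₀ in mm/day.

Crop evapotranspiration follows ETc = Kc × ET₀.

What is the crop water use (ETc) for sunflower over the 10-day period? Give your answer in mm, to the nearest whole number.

ET₀ = 0.25 × (0.46 × 23.0 + 8.13) = 0.25 × 18.710 = 4.6775 mm/d
ETc = Kc × ET₀ = 1.08 × 4.6775 = 5.0517 mm/d
Over 10 days: 5.0517 × 10 = 50.517 mm

51 mm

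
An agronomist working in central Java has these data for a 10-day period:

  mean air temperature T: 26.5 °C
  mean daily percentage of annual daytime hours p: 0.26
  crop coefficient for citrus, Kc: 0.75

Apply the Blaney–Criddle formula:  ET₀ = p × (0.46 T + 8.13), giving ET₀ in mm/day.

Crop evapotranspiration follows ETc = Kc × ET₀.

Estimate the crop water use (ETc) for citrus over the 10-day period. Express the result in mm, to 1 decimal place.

39.6 mm

ET₀ = 0.26 × (0.46 × 26.5 + 8.13) = 0.26 × 20.320 = 5.2832 mm/d
ETc = Kc × ET₀ = 0.75 × 5.2832 = 3.9624 mm/d
Over 10 days: 3.9624 × 10 = 39.624 mm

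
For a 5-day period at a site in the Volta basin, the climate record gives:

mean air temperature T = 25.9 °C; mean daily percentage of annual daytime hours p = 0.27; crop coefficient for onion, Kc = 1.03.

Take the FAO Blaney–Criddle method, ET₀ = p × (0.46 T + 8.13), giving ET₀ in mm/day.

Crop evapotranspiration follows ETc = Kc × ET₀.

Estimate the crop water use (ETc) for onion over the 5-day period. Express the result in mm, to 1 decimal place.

ET₀ = 0.27 × (0.46 × 25.9 + 8.13) = 0.27 × 20.044 = 5.4119 mm/d
ETc = Kc × ET₀ = 1.03 × 5.4119 = 5.5743 mm/d
Over 5 days: 5.5743 × 5 = 27.872 mm

27.9 mm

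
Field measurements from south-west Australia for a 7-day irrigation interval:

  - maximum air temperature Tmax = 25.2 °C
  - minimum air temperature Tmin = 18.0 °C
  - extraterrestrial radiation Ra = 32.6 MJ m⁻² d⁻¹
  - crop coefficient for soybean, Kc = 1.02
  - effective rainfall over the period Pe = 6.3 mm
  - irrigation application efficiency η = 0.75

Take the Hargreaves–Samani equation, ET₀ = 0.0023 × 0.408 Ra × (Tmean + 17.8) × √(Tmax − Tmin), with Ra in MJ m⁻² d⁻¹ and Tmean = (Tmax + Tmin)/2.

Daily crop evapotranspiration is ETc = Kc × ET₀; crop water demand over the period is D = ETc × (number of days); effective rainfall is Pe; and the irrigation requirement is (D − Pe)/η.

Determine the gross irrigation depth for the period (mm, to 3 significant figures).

22.4 mm

Tmean = (25.2 + 18.0)/2 = 21.60 °C
0.408 Ra = 0.408 × 32.6 = 13.3008 mm/d equivalent
ET₀ = 0.0023 × 13.3008 × (21.60 + 17.8) × √7.2 = 0.0023 × 13.3008 × 39.40 × 2.6833 = 3.2342 mm/d
ETc = Kc × ET₀ = 1.02 × 3.2342 = 3.2989 mm/d
Crop demand D = ETc × 7 d = 3.2989 × 7 = 23.092 mm
D − Pe = 23.092 − 6.3 = 16.792 mm
Gross irrigation = 16.792 / 0.75 = 22.389 mm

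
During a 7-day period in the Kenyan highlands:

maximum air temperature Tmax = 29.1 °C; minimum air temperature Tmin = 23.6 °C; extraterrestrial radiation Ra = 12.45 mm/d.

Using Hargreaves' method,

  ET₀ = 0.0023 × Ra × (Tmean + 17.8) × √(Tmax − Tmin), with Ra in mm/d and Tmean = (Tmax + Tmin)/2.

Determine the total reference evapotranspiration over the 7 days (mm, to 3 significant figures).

Tmean = (29.1 + 23.6)/2 = 26.35 °C
ET₀ = 0.0023 × 12.45 × (26.35 + 17.8) × √5.5 = 0.0023 × 12.45 × 44.15 × 2.3452 = 2.9649 mm/d
Over 7 days: 2.9649 × 7 = 20.754 mm

20.8 mm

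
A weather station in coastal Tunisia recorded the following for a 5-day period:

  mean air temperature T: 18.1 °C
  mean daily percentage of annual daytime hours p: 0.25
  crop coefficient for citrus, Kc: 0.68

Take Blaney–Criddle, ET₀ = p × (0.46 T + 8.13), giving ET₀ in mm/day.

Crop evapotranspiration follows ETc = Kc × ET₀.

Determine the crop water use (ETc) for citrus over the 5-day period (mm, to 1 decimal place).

14.0 mm

ET₀ = 0.25 × (0.46 × 18.1 + 8.13) = 0.25 × 16.456 = 4.1140 mm/d
ETc = Kc × ET₀ = 0.68 × 4.1140 = 2.7975 mm/d
Over 5 days: 2.7975 × 5 = 13.988 mm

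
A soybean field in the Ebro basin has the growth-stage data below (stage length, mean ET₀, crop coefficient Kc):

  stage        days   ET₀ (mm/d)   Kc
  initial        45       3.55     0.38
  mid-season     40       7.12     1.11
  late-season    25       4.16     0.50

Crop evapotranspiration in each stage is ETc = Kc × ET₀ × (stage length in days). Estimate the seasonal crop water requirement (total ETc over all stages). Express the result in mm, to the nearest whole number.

initial: 0.38 × 3.55 × 45 = 60.71 mm
mid-season: 1.11 × 7.12 × 40 = 316.13 mm
late-season: 0.50 × 4.16 × 25 = 52.00 mm
Seasonal total = 428.84 mm

429 mm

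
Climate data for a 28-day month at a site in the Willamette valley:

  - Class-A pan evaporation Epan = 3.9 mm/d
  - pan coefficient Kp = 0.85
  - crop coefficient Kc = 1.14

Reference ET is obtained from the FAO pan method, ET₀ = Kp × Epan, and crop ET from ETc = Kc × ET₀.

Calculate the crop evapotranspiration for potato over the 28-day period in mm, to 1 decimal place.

105.8 mm

ET₀ = 0.85 × 3.9 = 3.3150 mm/d
ETc = Kc × ET₀ = 1.14 × 3.3150 = 3.7791 mm/d
Over 28 days: 3.7791 × 28 = 105.815 mm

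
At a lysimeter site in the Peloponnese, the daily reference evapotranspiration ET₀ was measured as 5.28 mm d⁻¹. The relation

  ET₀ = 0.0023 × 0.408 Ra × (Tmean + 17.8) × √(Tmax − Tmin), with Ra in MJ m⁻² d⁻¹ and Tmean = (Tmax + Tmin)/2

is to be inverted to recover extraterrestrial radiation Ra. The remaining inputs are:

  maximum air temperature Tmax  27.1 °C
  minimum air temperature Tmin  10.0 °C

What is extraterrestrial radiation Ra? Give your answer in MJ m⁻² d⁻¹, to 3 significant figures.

Tmean = (27.1+10.0)/2 = 18.55 °C; ΔT = 17.1
Ra = ET₀ / [0.0023 × 0.408 × (Tmean+17.8) × √ΔT]
   = 5.28 / (0.0023 × 0.408 × 36.35 × 4.1352) = 37.432 MJ m⁻² d⁻¹

37.4 MJ m⁻² d⁻¹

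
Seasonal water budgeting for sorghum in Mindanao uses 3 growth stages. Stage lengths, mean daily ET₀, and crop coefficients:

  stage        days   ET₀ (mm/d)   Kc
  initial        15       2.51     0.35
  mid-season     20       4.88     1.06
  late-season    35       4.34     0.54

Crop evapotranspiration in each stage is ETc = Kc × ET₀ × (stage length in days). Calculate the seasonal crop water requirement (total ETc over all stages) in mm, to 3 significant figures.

initial: 0.35 × 2.51 × 15 = 13.18 mm
mid-season: 1.06 × 4.88 × 20 = 103.46 mm
late-season: 0.54 × 4.34 × 35 = 82.03 mm
Seasonal total = 198.67 mm

199 mm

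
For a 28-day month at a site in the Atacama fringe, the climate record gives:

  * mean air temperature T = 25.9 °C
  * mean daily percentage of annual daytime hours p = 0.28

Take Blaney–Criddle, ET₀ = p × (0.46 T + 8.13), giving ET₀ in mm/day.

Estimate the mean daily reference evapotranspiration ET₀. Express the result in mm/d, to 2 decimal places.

ET₀ = 0.28 × (0.46 × 25.9 + 8.13) = 0.28 × 20.044 = 5.6123 mm/d

5.61 mm/d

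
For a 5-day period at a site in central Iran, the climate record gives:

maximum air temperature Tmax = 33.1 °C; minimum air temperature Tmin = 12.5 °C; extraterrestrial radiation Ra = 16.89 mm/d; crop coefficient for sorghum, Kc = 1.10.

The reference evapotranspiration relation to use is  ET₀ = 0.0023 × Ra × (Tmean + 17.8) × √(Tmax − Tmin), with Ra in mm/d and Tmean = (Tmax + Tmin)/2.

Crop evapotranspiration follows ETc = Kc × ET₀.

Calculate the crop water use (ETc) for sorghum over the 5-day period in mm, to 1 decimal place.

Tmean = (33.1 + 12.5)/2 = 22.80 °C
ET₀ = 0.0023 × 16.89 × (22.80 + 17.8) × √20.6 = 0.0023 × 16.89 × 40.60 × 4.5387 = 7.1584 mm/d
ETc = Kc × ET₀ = 1.10 × 7.1584 = 7.8742 mm/d
Over 5 days: 7.8742 × 5 = 39.371 mm

39.4 mm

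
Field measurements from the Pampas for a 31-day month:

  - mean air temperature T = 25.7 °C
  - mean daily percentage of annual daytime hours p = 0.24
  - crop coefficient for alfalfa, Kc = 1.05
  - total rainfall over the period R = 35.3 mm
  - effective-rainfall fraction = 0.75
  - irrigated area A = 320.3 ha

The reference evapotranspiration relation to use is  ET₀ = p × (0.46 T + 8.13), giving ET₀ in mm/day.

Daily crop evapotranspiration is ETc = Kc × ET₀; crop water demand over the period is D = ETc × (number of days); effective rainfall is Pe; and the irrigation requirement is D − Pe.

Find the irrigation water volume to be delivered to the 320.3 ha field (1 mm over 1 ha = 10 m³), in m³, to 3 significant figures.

414000 m³

ET₀ = 0.24 × (0.46 × 25.7 + 8.13) = 0.24 × 19.952 = 4.7885 mm/d
ETc = Kc × ET₀ = 1.05 × 4.7885 = 5.0279 mm/d
Crop demand D = ETc × 31 d = 5.0279 × 31 = 155.865 mm
Pe = 0.75 × 35.3 = 26.475 mm
D − Pe = 155.865 − 26.475 = 129.390 mm
Volume = 129.390 mm × 320.3 ha × 10 = 414436.2 m³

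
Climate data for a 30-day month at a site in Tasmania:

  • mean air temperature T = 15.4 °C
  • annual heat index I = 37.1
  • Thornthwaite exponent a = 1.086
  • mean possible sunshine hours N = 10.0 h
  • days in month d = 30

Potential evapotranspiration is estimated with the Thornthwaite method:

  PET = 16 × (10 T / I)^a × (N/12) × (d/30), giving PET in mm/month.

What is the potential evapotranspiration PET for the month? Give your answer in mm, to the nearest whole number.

10T/I = 10 × 15.4 / 37.1 = 4.1509
(10T/I)^a = 4.1509^1.086 = 4.6914
Uncorrected PET = 16 × 4.6914 = 75.062 mm
Correction = (N/12)(d/30) = (10.0/12)(30/30) = 0.8333
PET = 75.062 × 0.8333 = 62.549 mm/month

63 mm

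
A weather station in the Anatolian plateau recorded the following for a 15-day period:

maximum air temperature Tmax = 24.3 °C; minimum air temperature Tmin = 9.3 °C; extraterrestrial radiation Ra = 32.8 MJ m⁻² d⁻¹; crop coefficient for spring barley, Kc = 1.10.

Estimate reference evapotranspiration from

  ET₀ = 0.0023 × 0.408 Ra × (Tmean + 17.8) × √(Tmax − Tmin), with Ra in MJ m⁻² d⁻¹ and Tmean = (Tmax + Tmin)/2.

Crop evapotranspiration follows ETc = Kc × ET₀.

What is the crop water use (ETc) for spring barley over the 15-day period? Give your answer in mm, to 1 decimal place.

68.1 mm

Tmean = (24.3 + 9.3)/2 = 16.80 °C
0.408 Ra = 0.408 × 32.8 = 13.3824 mm/d equivalent
ET₀ = 0.0023 × 13.3824 × (16.80 + 17.8) × √15.0 = 0.0023 × 13.3824 × 34.60 × 3.8730 = 4.1246 mm/d
ETc = Kc × ET₀ = 1.10 × 4.1246 = 4.5371 mm/d
Over 15 days: 4.5371 × 15 = 68.057 mm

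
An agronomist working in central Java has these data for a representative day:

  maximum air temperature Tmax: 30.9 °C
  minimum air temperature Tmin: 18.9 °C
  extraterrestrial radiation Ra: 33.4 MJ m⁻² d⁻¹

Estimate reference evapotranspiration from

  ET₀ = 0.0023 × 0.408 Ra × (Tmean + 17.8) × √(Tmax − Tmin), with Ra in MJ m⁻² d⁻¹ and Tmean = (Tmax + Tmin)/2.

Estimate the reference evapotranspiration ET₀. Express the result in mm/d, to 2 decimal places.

4.64 mm/d

Tmean = (30.9 + 18.9)/2 = 24.90 °C
0.408 Ra = 0.408 × 33.4 = 13.6272 mm/d equivalent
ET₀ = 0.0023 × 13.6272 × (24.90 + 17.8) × √12.0 = 0.0023 × 13.6272 × 42.70 × 3.4641 = 4.6361 mm/d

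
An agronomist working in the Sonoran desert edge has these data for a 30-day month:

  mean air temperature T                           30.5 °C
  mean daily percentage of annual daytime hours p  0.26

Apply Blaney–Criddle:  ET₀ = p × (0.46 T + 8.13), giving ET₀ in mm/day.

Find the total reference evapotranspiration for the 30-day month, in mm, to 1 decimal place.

172.8 mm

ET₀ = 0.26 × (0.46 × 30.5 + 8.13) = 0.26 × 22.160 = 5.7616 mm/d
Monthly total = 5.7616 × 30 = 172.848 mm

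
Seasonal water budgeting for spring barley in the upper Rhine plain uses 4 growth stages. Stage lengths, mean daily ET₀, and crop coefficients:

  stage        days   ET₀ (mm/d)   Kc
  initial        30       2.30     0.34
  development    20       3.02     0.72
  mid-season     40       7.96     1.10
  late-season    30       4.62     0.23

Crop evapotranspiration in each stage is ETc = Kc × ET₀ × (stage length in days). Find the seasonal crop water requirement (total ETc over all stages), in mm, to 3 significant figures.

449 mm

initial: 0.34 × 2.30 × 30 = 23.46 mm
development: 0.72 × 3.02 × 20 = 43.49 mm
mid-season: 1.10 × 7.96 × 40 = 350.24 mm
late-season: 0.23 × 4.62 × 30 = 31.88 mm
Seasonal total = 449.07 mm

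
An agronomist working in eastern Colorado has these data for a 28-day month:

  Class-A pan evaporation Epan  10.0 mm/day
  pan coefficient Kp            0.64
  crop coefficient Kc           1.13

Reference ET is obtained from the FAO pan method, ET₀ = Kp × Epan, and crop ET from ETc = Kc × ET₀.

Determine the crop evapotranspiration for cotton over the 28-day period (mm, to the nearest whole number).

202 mm

ET₀ = 0.64 × 10.0 = 6.4000 mm/d
ETc = Kc × ET₀ = 1.13 × 6.4000 = 7.2320 mm/d
Over 28 days: 7.2320 × 28 = 202.496 mm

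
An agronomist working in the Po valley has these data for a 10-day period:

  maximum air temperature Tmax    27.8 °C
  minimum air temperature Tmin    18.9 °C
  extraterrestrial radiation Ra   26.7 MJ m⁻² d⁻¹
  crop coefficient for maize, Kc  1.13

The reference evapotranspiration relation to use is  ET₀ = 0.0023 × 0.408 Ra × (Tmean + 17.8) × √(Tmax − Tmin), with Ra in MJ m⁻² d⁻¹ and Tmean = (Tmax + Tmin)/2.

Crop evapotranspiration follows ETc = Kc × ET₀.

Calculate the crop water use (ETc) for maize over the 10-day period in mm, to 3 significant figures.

Tmean = (27.8 + 18.9)/2 = 23.35 °C
0.408 Ra = 0.408 × 26.7 = 10.8936 mm/d equivalent
ET₀ = 0.0023 × 10.8936 × (23.35 + 17.8) × √8.9 = 0.0023 × 10.8936 × 41.15 × 2.9833 = 3.0759 mm/d
ETc = Kc × ET₀ = 1.13 × 3.0759 = 3.4758 mm/d
Over 10 days: 3.4758 × 10 = 34.758 mm

34.8 mm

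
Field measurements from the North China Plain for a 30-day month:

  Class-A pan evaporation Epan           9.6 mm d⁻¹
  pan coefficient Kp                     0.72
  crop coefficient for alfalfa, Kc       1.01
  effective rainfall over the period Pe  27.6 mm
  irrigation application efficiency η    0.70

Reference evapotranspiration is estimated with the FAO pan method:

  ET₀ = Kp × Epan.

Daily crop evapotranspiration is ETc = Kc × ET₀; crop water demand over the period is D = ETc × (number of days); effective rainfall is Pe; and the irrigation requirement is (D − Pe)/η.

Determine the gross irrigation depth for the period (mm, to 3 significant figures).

260 mm

ET₀ = 0.72 × 9.6 = 6.9120 mm/d
ETc = Kc × ET₀ = 1.01 × 6.9120 = 6.9811 mm/d
Crop demand D = ETc × 30 d = 6.9811 × 30 = 209.433 mm
D − Pe = 209.433 − 27.6 = 181.833 mm
Gross irrigation = 181.833 / 0.70 = 259.761 mm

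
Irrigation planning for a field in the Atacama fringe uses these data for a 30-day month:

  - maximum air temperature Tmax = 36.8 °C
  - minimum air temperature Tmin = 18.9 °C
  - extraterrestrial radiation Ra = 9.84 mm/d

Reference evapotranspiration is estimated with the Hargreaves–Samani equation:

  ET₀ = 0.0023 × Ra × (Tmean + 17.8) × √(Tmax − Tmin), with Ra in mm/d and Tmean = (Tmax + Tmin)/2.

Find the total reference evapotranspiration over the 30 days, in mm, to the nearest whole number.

131 mm

Tmean = (36.8 + 18.9)/2 = 27.85 °C
ET₀ = 0.0023 × 9.84 × (27.85 + 17.8) × √17.9 = 0.0023 × 9.84 × 45.65 × 4.2308 = 4.3711 mm/d
Over 30 days: 4.3711 × 30 = 131.133 mm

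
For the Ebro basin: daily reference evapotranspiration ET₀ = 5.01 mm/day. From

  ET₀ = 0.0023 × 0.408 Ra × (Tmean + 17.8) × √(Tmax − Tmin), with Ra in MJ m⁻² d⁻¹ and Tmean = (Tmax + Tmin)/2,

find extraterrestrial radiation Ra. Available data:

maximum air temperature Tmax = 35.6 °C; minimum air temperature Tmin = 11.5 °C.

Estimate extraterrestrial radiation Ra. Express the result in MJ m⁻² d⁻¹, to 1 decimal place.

26.3 MJ m⁻² d⁻¹

Tmean = (35.6+11.5)/2 = 23.55 °C; ΔT = 24.1
Ra = ET₀ / [0.0023 × 0.408 × (Tmean+17.8) × √ΔT]
   = 5.01 / (0.0023 × 0.408 × 41.35 × 4.9092) = 26.300 MJ m⁻² d⁻¹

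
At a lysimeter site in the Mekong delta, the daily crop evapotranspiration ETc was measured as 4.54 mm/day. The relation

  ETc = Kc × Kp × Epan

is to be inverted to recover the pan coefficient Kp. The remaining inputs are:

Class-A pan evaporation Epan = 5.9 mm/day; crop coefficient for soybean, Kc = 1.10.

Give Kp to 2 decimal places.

0.70

ETc = Kc × Kp × Epan  ⇒  Kp = ETc / (Kc × Epan)
Kp = 4.54 / (1.10 × 5.9) = 4.54 / 6.490 = 0.6995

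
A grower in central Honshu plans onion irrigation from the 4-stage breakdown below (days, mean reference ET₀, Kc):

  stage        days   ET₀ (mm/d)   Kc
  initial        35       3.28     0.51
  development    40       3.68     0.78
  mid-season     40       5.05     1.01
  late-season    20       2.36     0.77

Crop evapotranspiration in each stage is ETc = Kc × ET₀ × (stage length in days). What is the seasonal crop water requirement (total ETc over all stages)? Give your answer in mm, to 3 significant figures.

414 mm

initial: 0.51 × 3.28 × 35 = 58.55 mm
development: 0.78 × 3.68 × 40 = 114.82 mm
mid-season: 1.01 × 5.05 × 40 = 204.02 mm
late-season: 0.77 × 2.36 × 20 = 36.34 mm
Seasonal total = 413.73 mm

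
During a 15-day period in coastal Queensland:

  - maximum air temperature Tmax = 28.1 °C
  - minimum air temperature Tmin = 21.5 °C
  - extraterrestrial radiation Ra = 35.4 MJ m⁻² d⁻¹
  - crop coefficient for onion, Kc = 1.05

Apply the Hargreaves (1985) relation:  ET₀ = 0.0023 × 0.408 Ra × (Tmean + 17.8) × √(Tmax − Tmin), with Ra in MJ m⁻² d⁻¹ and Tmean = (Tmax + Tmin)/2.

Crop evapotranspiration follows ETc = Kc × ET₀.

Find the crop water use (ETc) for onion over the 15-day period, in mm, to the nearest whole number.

57 mm

Tmean = (28.1 + 21.5)/2 = 24.80 °C
0.408 Ra = 0.408 × 35.4 = 14.4432 mm/d equivalent
ET₀ = 0.0023 × 14.4432 × (24.80 + 17.8) × √6.6 = 0.0023 × 14.4432 × 42.60 × 2.5690 = 3.6355 mm/d
ETc = Kc × ET₀ = 1.05 × 3.6355 = 3.8173 mm/d
Over 15 days: 3.8173 × 15 = 57.260 mm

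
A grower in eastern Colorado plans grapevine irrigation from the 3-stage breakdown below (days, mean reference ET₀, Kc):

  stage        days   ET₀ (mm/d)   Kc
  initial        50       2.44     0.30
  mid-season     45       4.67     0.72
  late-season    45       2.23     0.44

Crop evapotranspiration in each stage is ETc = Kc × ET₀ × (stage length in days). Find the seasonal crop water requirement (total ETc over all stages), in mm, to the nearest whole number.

232 mm

initial: 0.30 × 2.44 × 50 = 36.60 mm
mid-season: 0.72 × 4.67 × 45 = 151.31 mm
late-season: 0.44 × 2.23 × 45 = 44.15 mm
Seasonal total = 232.06 mm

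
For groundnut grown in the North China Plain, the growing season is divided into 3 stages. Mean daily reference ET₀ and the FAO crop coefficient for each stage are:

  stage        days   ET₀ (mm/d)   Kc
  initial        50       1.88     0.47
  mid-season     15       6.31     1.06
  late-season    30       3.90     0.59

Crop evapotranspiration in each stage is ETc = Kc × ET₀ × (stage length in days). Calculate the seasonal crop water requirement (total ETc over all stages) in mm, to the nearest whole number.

initial: 0.47 × 1.88 × 50 = 44.18 mm
mid-season: 1.06 × 6.31 × 15 = 100.33 mm
late-season: 0.59 × 3.90 × 30 = 69.03 mm
Seasonal total = 213.54 mm

214 mm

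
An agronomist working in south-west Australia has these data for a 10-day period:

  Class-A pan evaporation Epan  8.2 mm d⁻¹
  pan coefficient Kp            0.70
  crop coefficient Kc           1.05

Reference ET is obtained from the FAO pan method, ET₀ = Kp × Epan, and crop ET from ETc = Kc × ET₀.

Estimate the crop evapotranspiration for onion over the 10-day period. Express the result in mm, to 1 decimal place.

60.3 mm

ET₀ = 0.70 × 8.2 = 5.7400 mm/d
ETc = Kc × ET₀ = 1.05 × 5.7400 = 6.0270 mm/d
Over 10 days: 6.0270 × 10 = 60.270 mm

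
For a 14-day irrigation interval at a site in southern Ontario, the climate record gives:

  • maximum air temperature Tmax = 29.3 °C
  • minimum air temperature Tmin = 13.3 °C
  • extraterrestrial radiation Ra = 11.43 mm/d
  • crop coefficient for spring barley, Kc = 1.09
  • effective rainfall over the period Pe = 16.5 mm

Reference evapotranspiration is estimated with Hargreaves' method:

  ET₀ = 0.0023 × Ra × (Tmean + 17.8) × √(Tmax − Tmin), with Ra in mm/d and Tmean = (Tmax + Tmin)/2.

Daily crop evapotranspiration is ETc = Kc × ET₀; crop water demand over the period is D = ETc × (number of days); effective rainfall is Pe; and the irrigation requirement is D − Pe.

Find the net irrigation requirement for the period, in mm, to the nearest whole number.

46 mm

Tmean = (29.3 + 13.3)/2 = 21.30 °C
ET₀ = 0.0023 × 11.43 × (21.30 + 17.8) × √16.0 = 0.0023 × 11.43 × 39.10 × 4.0000 = 4.1116 mm/d
ETc = Kc × ET₀ = 1.09 × 4.1116 = 4.4816 mm/d
Crop demand D = ETc × 14 d = 4.4816 × 14 = 62.742 mm
D − Pe = 62.742 − 16.5 = 46.242 mm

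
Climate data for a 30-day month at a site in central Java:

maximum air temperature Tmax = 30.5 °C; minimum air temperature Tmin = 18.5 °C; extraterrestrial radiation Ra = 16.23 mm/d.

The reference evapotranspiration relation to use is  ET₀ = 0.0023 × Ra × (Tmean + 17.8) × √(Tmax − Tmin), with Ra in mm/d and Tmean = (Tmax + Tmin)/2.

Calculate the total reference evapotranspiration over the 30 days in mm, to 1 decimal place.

Tmean = (30.5 + 18.5)/2 = 24.50 °C
ET₀ = 0.0023 × 16.23 × (24.50 + 17.8) × √12.0 = 0.0023 × 16.23 × 42.30 × 3.4641 = 5.4699 mm/d
Over 30 days: 5.4699 × 30 = 164.097 mm

164.1 mm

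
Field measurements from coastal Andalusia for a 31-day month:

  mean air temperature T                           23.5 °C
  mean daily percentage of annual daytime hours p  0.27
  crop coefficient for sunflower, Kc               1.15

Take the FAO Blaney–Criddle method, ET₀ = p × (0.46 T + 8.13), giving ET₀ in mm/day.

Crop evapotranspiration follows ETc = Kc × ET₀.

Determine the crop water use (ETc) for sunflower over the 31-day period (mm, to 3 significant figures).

182 mm

ET₀ = 0.27 × (0.46 × 23.5 + 8.13) = 0.27 × 18.940 = 5.1138 mm/d
ETc = Kc × ET₀ = 1.15 × 5.1138 = 5.8809 mm/d
Over 31 days: 5.8809 × 31 = 182.308 mm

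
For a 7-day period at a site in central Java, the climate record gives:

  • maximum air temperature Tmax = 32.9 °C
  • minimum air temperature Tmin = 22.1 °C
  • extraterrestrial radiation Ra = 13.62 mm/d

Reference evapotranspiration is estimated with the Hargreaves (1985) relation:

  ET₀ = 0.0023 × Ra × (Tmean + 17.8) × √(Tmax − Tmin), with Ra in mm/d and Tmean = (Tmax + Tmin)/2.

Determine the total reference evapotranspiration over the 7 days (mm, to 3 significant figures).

Tmean = (32.9 + 22.1)/2 = 27.50 °C
ET₀ = 0.0023 × 13.62 × (27.50 + 17.8) × √10.8 = 0.0023 × 13.62 × 45.30 × 3.2863 = 4.6635 mm/d
Over 7 days: 4.6635 × 7 = 32.645 mm

32.6 mm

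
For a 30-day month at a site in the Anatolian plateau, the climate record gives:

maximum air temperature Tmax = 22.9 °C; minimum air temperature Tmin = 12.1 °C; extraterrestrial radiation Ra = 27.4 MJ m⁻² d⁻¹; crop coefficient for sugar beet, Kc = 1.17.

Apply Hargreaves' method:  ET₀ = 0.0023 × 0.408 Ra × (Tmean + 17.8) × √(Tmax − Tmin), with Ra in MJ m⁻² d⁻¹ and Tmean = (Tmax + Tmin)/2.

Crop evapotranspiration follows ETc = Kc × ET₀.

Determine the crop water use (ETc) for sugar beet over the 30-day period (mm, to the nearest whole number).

Tmean = (22.9 + 12.1)/2 = 17.50 °C
0.408 Ra = 0.408 × 27.4 = 11.1792 mm/d equivalent
ET₀ = 0.0023 × 11.1792 × (17.50 + 17.8) × √10.8 = 0.0023 × 11.1792 × 35.30 × 3.2863 = 2.9828 mm/d
ETc = Kc × ET₀ = 1.17 × 2.9828 = 3.4899 mm/d
Over 30 days: 3.4899 × 30 = 104.697 mm

105 mm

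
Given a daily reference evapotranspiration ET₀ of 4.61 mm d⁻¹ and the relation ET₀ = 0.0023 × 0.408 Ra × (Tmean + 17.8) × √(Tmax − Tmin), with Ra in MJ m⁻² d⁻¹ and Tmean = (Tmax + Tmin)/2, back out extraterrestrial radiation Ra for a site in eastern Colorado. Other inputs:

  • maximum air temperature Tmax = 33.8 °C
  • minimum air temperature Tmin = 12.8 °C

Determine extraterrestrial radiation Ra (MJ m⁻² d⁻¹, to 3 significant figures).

Tmean = (33.8+12.8)/2 = 23.30 °C; ΔT = 21.0
Ra = ET₀ / [0.0023 × 0.408 × (Tmean+17.8) × √ΔT]
   = 4.61 / (0.0023 × 0.408 × 41.10 × 4.5826) = 26.083 MJ m⁻² d⁻¹

26.1 MJ m⁻² d⁻¹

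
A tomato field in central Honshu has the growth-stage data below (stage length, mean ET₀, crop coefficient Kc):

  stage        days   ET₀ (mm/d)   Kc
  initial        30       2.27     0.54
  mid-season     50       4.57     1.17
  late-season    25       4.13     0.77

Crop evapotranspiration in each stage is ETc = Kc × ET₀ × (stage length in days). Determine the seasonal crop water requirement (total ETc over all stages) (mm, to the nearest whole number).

initial: 0.54 × 2.27 × 30 = 36.77 mm
mid-season: 1.17 × 4.57 × 50 = 267.35 mm
late-season: 0.77 × 4.13 × 25 = 79.50 mm
Seasonal total = 383.62 mm

384 mm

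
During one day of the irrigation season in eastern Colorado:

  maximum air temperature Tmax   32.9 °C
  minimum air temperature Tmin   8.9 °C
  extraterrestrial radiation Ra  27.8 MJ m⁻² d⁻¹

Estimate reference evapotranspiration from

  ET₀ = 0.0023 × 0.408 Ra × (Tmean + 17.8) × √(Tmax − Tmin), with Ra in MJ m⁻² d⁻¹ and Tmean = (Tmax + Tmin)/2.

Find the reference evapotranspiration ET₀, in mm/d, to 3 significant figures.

Tmean = (32.9 + 8.9)/2 = 20.90 °C
0.408 Ra = 0.408 × 27.8 = 11.3424 mm/d equivalent
ET₀ = 0.0023 × 11.3424 × (20.90 + 17.8) × √24.0 = 0.0023 × 11.3424 × 38.70 × 4.8990 = 4.9460 mm/d

4.95 mm/d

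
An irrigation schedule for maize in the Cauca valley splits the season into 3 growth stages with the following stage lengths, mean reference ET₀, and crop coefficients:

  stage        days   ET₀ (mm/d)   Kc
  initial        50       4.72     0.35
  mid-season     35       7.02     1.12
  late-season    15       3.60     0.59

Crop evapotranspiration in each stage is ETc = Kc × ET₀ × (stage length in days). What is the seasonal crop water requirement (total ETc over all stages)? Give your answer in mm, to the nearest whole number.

390 mm

initial: 0.35 × 4.72 × 50 = 82.60 mm
mid-season: 1.12 × 7.02 × 35 = 275.18 mm
late-season: 0.59 × 3.60 × 15 = 31.86 mm
Seasonal total = 389.64 mm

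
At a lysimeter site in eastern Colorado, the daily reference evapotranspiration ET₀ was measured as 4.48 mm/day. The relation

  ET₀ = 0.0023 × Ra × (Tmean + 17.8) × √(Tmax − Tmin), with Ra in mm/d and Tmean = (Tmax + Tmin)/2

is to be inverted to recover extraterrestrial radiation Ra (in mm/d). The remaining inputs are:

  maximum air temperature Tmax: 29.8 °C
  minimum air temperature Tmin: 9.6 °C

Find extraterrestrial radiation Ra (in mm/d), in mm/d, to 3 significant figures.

11.6 mm/d

Tmean = 19.70 °C; √ΔT = 4.4944
Ra = ET₀ / [0.0023 × (Tmean+17.8) × √ΔT] = 4.48 / (0.0023 × 37.50 × 4.4944) = 11.557 mm/d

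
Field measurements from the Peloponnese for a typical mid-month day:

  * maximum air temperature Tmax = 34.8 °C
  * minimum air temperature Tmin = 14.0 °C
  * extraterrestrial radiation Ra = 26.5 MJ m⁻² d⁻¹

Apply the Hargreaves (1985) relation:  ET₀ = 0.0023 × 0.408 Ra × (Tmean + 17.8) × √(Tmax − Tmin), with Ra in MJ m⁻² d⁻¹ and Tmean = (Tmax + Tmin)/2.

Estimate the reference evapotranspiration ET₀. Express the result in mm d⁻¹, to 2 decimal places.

4.79 mm d⁻¹

Tmean = (34.8 + 14.0)/2 = 24.40 °C
0.408 Ra = 0.408 × 26.5 = 10.8120 mm/d equivalent
ET₀ = 0.0023 × 10.8120 × (24.40 + 17.8) × √20.8 = 0.0023 × 10.8120 × 42.20 × 4.5607 = 4.7861 mm/d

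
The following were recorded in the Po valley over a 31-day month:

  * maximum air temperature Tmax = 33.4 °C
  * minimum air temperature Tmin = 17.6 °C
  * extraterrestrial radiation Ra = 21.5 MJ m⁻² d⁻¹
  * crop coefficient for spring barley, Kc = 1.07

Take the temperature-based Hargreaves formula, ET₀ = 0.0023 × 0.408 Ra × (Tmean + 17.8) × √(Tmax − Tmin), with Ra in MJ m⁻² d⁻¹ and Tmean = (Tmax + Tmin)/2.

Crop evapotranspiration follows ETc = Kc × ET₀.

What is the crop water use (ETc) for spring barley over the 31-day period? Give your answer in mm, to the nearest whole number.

115 mm

Tmean = (33.4 + 17.6)/2 = 25.50 °C
0.408 Ra = 0.408 × 21.5 = 8.7720 mm/d equivalent
ET₀ = 0.0023 × 8.7720 × (25.50 + 17.8) × √15.8 = 0.0023 × 8.7720 × 43.30 × 3.9749 = 3.4725 mm/d
ETc = Kc × ET₀ = 1.07 × 3.4725 = 3.7156 mm/d
Over 31 days: 3.7156 × 31 = 115.184 mm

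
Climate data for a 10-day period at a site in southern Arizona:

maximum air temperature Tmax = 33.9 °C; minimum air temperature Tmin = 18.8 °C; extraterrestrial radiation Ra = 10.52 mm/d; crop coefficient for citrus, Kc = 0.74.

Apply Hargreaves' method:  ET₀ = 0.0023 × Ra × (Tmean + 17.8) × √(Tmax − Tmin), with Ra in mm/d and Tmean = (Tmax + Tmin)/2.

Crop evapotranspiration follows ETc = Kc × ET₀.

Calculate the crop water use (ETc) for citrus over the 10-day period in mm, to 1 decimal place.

30.7 mm

Tmean = (33.9 + 18.8)/2 = 26.35 °C
ET₀ = 0.0023 × 10.52 × (26.35 + 17.8) × √15.1 = 0.0023 × 10.52 × 44.15 × 3.8859 = 4.1511 mm/d
ETc = Kc × ET₀ = 0.74 × 4.1511 = 3.0718 mm/d
Over 10 days: 3.0718 × 10 = 30.718 mm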